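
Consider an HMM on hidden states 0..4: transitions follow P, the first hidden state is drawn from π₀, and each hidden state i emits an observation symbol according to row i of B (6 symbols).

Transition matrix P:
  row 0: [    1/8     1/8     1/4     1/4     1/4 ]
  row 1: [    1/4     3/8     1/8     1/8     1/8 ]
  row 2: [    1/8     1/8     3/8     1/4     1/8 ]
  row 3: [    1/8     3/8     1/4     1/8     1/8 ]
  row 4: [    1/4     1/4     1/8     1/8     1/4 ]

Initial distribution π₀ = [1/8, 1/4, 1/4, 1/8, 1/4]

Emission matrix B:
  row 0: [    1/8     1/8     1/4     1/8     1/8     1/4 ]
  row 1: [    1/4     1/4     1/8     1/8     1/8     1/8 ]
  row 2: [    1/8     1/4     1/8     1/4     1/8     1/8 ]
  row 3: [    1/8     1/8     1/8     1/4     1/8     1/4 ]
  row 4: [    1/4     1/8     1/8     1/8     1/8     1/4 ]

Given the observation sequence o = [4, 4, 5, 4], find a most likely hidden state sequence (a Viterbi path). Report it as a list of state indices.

path = [2, 2, 3, 1]

t=0: δ = [1.562e-02, 3.125e-02, 3.125e-02, 1.562e-02, 3.125e-02]  (obs o_0=4)
t=1: δ = [9.766e-04, 1.465e-03, 1.465e-03, 9.766e-04, 9.766e-04]  ψ = [1, 1, 2, 2, 4]  (obs o_1=4)
t=2: δ = [9.155e-05, 6.866e-05, 6.866e-05, 9.155e-05, 6.104e-05]  ψ = [1, 1, 2, 2, 0]  (obs o_2=5)
t=3: δ = [2.146e-06, 4.292e-06, 3.219e-06, 2.861e-06, 2.861e-06]  ψ = [1, 3, 2, 0, 0]  (obs o_3=4)
backtrack: best end state = 1; path = [2, 2, 3, 1]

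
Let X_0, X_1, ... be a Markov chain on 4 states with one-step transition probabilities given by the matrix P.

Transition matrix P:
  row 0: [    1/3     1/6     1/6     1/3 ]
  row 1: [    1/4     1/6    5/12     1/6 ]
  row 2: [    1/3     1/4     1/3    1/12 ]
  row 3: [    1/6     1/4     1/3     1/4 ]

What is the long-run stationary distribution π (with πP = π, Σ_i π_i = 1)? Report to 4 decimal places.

Balance equations π_j = Σ_i π_i·P[i][j]:
  π_0 = 1/3·π_0 + 1/4·π_1 + 1/3·π_2 + 1/6·π_3
  π_1 = 1/6·π_0 + 1/6·π_1 + 1/4·π_2 + 1/4·π_3
  π_2 = 1/6·π_0 + 5/12·π_1 + 1/3·π_2 + 1/3·π_3
  normalize: π_0 + π_1 + π_2 + π_3 = 1
Solving the linear system gives exactly π = [229/813, 170/813, 247/813, 167/813].

π = [0.2817, 0.2091, 0.3038, 0.2054]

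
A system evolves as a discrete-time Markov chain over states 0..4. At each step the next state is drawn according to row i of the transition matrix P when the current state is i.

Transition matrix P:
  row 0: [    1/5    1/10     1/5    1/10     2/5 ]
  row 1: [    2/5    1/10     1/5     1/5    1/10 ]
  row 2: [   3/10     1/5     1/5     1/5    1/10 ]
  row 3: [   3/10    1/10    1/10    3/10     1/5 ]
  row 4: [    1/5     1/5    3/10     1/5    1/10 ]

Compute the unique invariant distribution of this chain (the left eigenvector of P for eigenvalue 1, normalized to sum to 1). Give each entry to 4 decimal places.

Balance equations π_j = Σ_i π_i·P[i][j]:
  π_0 = 1/5·π_0 + 2/5·π_1 + 3/10·π_2 + 3/10·π_3 + 1/5·π_4
  π_1 = 1/10·π_0 + 1/10·π_1 + 1/5·π_2 + 1/10·π_3 + 1/5·π_4
  π_2 = 1/5·π_0 + 1/5·π_1 + 1/5·π_2 + 1/10·π_3 + 3/10·π_4
  π_3 = 1/10·π_0 + 1/5·π_1 + 1/5·π_2 + 3/10·π_3 + 1/5·π_4
  normalize: π_0 + π_1 + π_2 + π_3 + π_4 = 1
Solving the linear system gives exactly π = [1003/3752, 197/1407, 753/3752, 2167/11256, 2245/11256].

π = [0.2673, 0.1400, 0.2007, 0.1925, 0.1994]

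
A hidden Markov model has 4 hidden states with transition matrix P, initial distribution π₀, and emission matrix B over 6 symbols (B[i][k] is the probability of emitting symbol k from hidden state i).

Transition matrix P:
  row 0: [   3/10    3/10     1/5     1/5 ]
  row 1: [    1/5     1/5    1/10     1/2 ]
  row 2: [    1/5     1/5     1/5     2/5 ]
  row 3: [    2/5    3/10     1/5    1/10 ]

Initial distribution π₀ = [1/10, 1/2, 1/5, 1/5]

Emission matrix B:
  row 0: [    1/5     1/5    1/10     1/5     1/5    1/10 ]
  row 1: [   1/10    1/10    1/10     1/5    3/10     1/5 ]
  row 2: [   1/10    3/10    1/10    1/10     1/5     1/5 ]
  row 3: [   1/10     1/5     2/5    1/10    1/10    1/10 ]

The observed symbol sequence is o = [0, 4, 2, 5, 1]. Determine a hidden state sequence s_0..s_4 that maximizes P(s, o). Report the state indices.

path = [1, 1, 3, 1, 3]

t=0: δ = [2.000e-02, 5.000e-02, 2.000e-02, 2.000e-02]  (obs o_0=0)
t=1: δ = [2.000e-03, 3.000e-03, 1.000e-03, 2.500e-03]  ψ = [1, 1, 1, 1]  (obs o_1=4)
t=2: δ = [1.000e-04, 7.500e-05, 5.000e-05, 6.000e-04]  ψ = [3, 3, 3, 1]  (obs o_2=2)
t=3: δ = [2.400e-05, 3.600e-05, 2.400e-05, 6.000e-06]  ψ = [3, 3, 3, 3]  (obs o_3=5)
t=4: δ = [1.440e-06, 7.200e-07, 1.440e-06, 3.600e-06]  ψ = [0, 0, 0, 1]  (obs o_4=1)
backtrack: best end state = 3; path = [1, 1, 3, 1, 3]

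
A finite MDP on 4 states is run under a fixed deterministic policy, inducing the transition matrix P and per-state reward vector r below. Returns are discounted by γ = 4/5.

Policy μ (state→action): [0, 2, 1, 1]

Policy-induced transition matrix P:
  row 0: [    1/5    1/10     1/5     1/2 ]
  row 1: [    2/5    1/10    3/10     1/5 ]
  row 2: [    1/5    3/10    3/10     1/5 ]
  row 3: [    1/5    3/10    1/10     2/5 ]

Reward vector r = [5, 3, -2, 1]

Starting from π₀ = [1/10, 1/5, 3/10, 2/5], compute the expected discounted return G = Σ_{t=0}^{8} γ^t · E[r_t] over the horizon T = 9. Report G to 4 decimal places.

t=0: π = [0.1000, 0.2000, 0.3000, 0.4000], E[r] = 0.9000, γ^t·E[r] = 0.900000, running G = 0.900000
t=1: π = [0.2400, 0.2400, 0.2100, 0.3100], E[r] = 1.8100, γ^t·E[r] = 1.448000, running G = 2.348000
t=2: π = [0.2480, 0.2040, 0.2140, 0.3340], E[r] = 1.7580, γ^t·E[r] = 1.125120, running G = 3.473120
t=3: π = [0.2408, 0.2096, 0.2084, 0.3412], E[r] = 1.7572, γ^t·E[r] = 0.899686, running G = 4.372806
t=4: π = [0.2419, 0.2099, 0.2077, 0.3405], E[r] = 1.7645, γ^t·E[r] = 0.722731, running G = 5.095537
t=5: π = [0.2420, 0.2096, 0.2077, 0.3407], E[r] = 1.7641, γ^t·E[r] = 0.578048, running G = 5.673586
t=6: π = [0.2419, 0.2097, 0.2077, 0.3407], E[r] = 1.7641, γ^t·E[r] = 0.462437, running G = 6.136023
t=7: π = [0.2419, 0.2097, 0.2077, 0.3407], E[r] = 1.7641, γ^t·E[r] = 0.369962, running G = 6.505985
t=8: π = [0.2419, 0.2097, 0.2077, 0.3407], E[r] = 1.7641, γ^t·E[r] = 0.295969, running G = 6.801954

G = 6.8020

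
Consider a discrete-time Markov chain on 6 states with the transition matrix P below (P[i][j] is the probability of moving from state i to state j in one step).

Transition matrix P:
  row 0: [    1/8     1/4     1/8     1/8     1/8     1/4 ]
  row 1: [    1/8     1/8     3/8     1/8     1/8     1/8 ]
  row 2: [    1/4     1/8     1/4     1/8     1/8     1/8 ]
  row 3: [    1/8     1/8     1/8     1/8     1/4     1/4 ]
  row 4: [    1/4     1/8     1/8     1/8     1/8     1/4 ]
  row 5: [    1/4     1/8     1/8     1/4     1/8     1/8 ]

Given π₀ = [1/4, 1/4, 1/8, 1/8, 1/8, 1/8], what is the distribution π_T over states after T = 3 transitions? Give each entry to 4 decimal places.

π = [0.1892, 0.1489, 0.1853, 0.1477, 0.1436, 0.1853]

t=0: π = [0.2500, 0.2500, 0.1250, 0.1250, 0.1250, 0.1250]
t=1: π = [0.1719, 0.1563, 0.2031, 0.1406, 0.1406, 0.1875]
t=2: π = [0.1914, 0.1465, 0.1895, 0.1484, 0.1426, 0.1816]
t=3: π = [0.1892, 0.1489, 0.1853, 0.1477, 0.1436, 0.1853]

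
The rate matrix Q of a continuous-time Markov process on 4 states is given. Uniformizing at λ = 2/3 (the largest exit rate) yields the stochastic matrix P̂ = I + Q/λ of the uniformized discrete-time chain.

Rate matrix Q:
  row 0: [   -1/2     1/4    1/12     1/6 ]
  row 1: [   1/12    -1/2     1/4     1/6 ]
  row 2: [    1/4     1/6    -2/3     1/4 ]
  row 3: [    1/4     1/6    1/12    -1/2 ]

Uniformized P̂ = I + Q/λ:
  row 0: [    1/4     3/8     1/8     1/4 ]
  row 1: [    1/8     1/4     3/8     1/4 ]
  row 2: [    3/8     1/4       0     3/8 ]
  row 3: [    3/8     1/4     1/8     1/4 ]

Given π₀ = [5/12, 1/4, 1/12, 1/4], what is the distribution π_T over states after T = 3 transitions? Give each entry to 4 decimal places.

t=0: π = [0.4167, 0.2500, 0.0833, 0.2500]
t=1: π = [0.2604, 0.3021, 0.1771, 0.2604]
t=2: π = [0.2669, 0.2826, 0.1784, 0.2721]
t=3: π = [0.2710, 0.2834, 0.1733, 0.2723]

π = [0.2710, 0.2834, 0.1733, 0.2723]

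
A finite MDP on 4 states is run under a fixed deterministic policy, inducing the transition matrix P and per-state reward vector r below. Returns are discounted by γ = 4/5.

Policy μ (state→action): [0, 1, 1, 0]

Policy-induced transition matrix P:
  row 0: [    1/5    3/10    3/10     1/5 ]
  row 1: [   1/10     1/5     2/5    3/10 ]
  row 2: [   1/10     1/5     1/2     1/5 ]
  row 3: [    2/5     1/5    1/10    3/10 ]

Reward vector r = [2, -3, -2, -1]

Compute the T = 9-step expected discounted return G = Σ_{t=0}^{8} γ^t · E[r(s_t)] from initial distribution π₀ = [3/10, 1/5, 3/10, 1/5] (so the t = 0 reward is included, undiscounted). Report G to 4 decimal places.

t=0: π = [0.3000, 0.2000, 0.3000, 0.2000], E[r] = -0.8000, γ^t·E[r] = -0.800000, running G = -0.800000
t=1: π = [0.1900, 0.2300, 0.3400, 0.2400], E[r] = -1.2300, γ^t·E[r] = -0.984000, running G = -1.784000
t=2: π = [0.1910, 0.2190, 0.3430, 0.2470], E[r] = -1.2080, γ^t·E[r] = -0.773120, running G = -2.557120
t=3: π = [0.1932, 0.2191, 0.3411, 0.2466], E[r] = -1.1997, γ^t·E[r] = -0.614246, running G = -3.171366
t=4: π = [0.1933, 0.2193, 0.3408, 0.2466], E[r] = -1.1996, γ^t·E[r] = -0.491336, running G = -3.662702
t=5: π = [0.1933, 0.2193, 0.3408, 0.2466], E[r] = -1.1995, γ^t·E[r] = -0.393064, running G = -4.055766
t=6: π = [0.1933, 0.2193, 0.3408, 0.2466], E[r] = -1.1995, γ^t·E[r] = -0.314445, running G = -4.370211
t=7: π = [0.1933, 0.2193, 0.3408, 0.2466], E[r] = -1.1995, γ^t·E[r] = -0.251555, running G = -4.621766
t=8: π = [0.1933, 0.2193, 0.3408, 0.2466], E[r] = -1.1995, γ^t·E[r] = -0.201243, running G = -4.823009

G = -4.8230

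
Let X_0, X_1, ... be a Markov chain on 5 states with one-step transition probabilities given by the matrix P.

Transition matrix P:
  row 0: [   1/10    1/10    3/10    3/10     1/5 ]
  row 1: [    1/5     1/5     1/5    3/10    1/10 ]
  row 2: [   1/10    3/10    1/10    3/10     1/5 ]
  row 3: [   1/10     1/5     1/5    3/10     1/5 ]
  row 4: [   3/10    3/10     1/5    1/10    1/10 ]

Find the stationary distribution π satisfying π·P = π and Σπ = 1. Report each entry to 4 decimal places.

Balance equations π_j = Σ_i π_i·P[i][j]:
  π_0 = 1/10·π_0 + 1/5·π_1 + 1/10·π_2 + 1/10·π_3 + 3/10·π_4
  π_1 = 1/10·π_0 + 1/5·π_1 + 3/10·π_2 + 1/5·π_3 + 3/10·π_4
  π_2 = 3/10·π_0 + 1/5·π_1 + 1/10·π_2 + 1/5·π_3 + 1/5·π_4
  π_3 = 3/10·π_0 + 3/10·π_1 + 3/10·π_2 + 3/10·π_3 + 1/10·π_4
  normalize: π_0 + π_1 + π_2 + π_3 + π_4 = 1
Solving the linear system gives exactly π = [633/4100, 271/1230, 803/4100, 823/3075, 199/1230].

π = [0.1544, 0.2203, 0.1959, 0.2676, 0.1618]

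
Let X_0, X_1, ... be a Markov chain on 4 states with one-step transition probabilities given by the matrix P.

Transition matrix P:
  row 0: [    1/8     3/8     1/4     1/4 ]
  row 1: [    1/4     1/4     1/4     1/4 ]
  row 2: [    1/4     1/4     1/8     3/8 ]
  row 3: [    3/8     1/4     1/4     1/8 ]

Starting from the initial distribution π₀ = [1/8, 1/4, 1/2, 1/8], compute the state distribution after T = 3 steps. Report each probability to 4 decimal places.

t=0: π = [0.1250, 0.2500, 0.5000, 0.1250]
t=1: π = [0.2500, 0.2656, 0.1875, 0.2969]
t=2: π = [0.2559, 0.2813, 0.2266, 0.2363]
t=3: π = [0.2476, 0.2820, 0.2217, 0.2488]

π = [0.2476, 0.2820, 0.2217, 0.2488]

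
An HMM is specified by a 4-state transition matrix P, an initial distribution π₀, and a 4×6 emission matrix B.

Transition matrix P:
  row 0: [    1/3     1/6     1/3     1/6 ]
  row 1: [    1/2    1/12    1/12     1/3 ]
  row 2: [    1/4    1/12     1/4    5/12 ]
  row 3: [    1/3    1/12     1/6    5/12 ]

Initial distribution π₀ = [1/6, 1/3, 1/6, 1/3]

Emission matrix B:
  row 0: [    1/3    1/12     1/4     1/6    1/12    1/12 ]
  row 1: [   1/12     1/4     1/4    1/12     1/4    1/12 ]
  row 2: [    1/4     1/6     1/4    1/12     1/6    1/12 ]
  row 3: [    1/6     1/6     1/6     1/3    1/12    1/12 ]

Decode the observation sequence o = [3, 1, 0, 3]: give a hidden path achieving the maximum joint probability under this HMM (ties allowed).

t=0: δ = [2.778e-02, 2.778e-02, 1.389e-02, 1.111e-01]  (obs o_0=3)
t=1: δ = [3.086e-03, 2.315e-03, 3.086e-03, 7.716e-03]  ψ = [3, 3, 3, 3]  (obs o_1=1)
t=2: δ = [8.573e-04, 5.358e-05, 3.215e-04, 5.358e-04]  ψ = [3, 3, 3, 3]  (obs o_2=0)
t=3: δ = [4.763e-05, 1.191e-05, 2.381e-05, 7.442e-05]  ψ = [0, 0, 0, 3]  (obs o_3=3)
backtrack: best end state = 3; path = [3, 3, 3, 3]

path = [3, 3, 3, 3]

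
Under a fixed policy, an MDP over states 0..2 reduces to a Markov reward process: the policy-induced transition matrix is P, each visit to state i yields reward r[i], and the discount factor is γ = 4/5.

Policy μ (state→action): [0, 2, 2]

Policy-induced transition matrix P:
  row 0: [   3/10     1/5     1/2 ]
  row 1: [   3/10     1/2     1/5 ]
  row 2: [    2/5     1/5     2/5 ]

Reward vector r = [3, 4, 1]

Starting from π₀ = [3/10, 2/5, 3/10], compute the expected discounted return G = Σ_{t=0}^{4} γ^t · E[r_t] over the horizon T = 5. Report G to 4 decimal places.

G = 8.8719

t=0: π = [0.3000, 0.4000, 0.3000], E[r] = 2.8000, γ^t·E[r] = 2.800000, running G = 2.800000
t=1: π = [0.3300, 0.3200, 0.3500], E[r] = 2.6200, γ^t·E[r] = 2.096000, running G = 4.896000
t=2: π = [0.3350, 0.2960, 0.3690], E[r] = 2.5580, γ^t·E[r] = 1.637120, running G = 6.533120
t=3: π = [0.3369, 0.2888, 0.3743], E[r] = 2.5402, γ^t·E[r] = 1.300582, running G = 7.833702
t=4: π = [0.3374, 0.2866, 0.3759], E[r] = 2.5348, γ^t·E[r] = 1.038246, running G = 8.871948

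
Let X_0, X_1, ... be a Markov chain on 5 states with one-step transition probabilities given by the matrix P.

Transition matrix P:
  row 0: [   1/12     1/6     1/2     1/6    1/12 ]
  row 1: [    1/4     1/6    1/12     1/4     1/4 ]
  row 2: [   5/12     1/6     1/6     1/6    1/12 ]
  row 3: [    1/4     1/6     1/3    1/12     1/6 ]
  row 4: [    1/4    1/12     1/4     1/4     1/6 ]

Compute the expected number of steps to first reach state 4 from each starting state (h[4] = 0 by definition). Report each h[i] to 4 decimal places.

First-step conditioning: h[4] = 0; for i ≠ 4, h[i] = 1 + Σ_k P[i][k]·h[k].
  h[0] = 1 + 1/12·h[0] + 1/6·h[1] + 1/2·h[2] + 1/6·h[3]
  h[1] = 1 + 1/4·h[0] + 1/6·h[1] + 1/12·h[2] + 1/4·h[3]
  h[2] = 1 + 5/12·h[0] + 1/6·h[1] + 1/6·h[2] + 1/6·h[3]
  h[3] = 1 + 1/4·h[0] + 1/6·h[1] + 1/3·h[2] + 1/12·h[3]
Solving the 4×4 linear system over states ≠ 4 gives exactly h = [8, 86/13, 8, 96/13, 0] (h[4] = 0 is the target).

h = [8.0000, 6.6154, 8.0000, 7.3846, 0.0000]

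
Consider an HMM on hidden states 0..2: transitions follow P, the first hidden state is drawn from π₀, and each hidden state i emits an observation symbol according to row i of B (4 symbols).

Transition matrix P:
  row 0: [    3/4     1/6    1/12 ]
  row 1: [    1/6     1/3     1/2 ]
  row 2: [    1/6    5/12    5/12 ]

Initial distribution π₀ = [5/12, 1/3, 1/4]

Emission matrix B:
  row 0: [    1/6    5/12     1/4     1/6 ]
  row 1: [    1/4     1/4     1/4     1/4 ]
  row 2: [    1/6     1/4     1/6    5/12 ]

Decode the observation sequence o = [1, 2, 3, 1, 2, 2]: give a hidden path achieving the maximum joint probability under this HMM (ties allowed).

path = [0, 0, 0, 0, 0, 0]

t=0: δ = [1.736e-01, 8.333e-02, 6.250e-02]  (obs o_0=1)
t=1: δ = [3.255e-02, 7.234e-03, 6.944e-03]  ψ = [0, 0, 1]  (obs o_1=2)
t=2: δ = [4.069e-03, 1.356e-03, 1.507e-03]  ψ = [0, 0, 1]  (obs o_2=3)
t=3: δ = [1.272e-03, 1.695e-04, 1.695e-04]  ψ = [0, 0, 1]  (obs o_3=1)
t=4: δ = [2.384e-04, 5.298e-05, 1.766e-05]  ψ = [0, 0, 0]  (obs o_4=2)
t=5: δ = [4.470e-05, 9.934e-06, 4.415e-06]  ψ = [0, 0, 1]  (obs o_5=2)
backtrack: best end state = 0; path = [0, 0, 0, 0, 0, 0]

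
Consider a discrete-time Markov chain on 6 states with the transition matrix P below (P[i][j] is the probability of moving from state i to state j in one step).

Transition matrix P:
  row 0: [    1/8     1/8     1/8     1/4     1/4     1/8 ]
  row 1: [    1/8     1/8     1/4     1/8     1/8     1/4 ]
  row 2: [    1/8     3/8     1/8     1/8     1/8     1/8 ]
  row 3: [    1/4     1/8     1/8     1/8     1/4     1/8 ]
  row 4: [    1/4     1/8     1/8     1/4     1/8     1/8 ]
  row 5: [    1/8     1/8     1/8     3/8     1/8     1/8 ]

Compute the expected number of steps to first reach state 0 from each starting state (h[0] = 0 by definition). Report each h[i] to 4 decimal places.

h = [0.0000, 6.0000, 6.0208, 5.1667, 5.1667, 5.8125]

First-step conditioning: h[0] = 0; for i ≠ 0, h[i] = 1 + Σ_k P[i][k]·h[k].
  h[1] = 1 + 1/8·h[1] + 1/4·h[2] + 1/8·h[3] + 1/8·h[4] + 1/4·h[5]
  h[2] = 1 + 3/8·h[1] + 1/8·h[2] + 1/8·h[3] + 1/8·h[4] + 1/8·h[5]
  h[3] = 1 + 1/8·h[1] + 1/8·h[2] + 1/8·h[3] + 1/4·h[4] + 1/8·h[5]
  h[4] = 1 + 1/8·h[1] + 1/8·h[2] + 1/4·h[3] + 1/8·h[4] + 1/8·h[5]
  h[5] = 1 + 1/8·h[1] + 1/8·h[2] + 3/8·h[3] + 1/8·h[4] + 1/8·h[5]
Solving the 5×5 linear system over states ≠ 0 gives exactly h = [0, 6, 289/48, 31/6, 31/6, 93/16] (h[0] = 0 is the target).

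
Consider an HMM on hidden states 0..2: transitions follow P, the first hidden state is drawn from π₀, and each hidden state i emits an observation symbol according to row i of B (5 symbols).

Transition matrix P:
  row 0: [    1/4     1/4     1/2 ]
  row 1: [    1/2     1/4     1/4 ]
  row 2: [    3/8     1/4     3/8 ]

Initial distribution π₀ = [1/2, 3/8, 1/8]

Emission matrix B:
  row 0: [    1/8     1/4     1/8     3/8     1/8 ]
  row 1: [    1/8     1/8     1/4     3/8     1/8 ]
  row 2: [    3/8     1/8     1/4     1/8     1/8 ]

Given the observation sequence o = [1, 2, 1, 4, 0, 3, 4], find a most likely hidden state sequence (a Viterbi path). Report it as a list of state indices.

path = [0, 2, 0, 2, 2, 0, 2]

t=0: δ = [1.250e-01, 4.688e-02, 1.562e-02]  (obs o_0=1)
t=1: δ = [3.906e-03, 7.812e-03, 1.562e-02]  ψ = [0, 0, 0]  (obs o_1=2)
t=2: δ = [1.465e-03, 4.883e-04, 7.324e-04]  ψ = [2, 2, 2]  (obs o_2=1)
t=3: δ = [4.578e-05, 4.578e-05, 9.155e-05]  ψ = [0, 0, 0]  (obs o_3=4)
t=4: δ = [4.292e-06, 2.861e-06, 1.287e-05]  ψ = [2, 2, 2]  (obs o_4=0)
t=5: δ = [1.810e-06, 1.207e-06, 6.035e-07]  ψ = [2, 2, 2]  (obs o_5=3)
t=6: δ = [7.544e-08, 5.658e-08, 1.132e-07]  ψ = [1, 0, 0]  (obs o_6=4)
backtrack: best end state = 2; path = [0, 2, 0, 2, 2, 0, 2]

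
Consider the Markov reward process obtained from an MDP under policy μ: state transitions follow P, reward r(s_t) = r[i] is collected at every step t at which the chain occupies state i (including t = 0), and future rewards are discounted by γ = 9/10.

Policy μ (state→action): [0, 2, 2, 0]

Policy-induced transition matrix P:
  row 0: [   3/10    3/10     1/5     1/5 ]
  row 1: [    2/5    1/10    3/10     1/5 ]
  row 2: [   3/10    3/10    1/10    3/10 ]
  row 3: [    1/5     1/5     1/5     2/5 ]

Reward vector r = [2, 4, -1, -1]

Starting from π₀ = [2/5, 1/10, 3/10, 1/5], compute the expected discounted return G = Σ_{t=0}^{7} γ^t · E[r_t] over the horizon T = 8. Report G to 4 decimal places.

t=0: π = [0.4000, 0.1000, 0.3000, 0.2000], E[r] = 0.7000, γ^t·E[r] = 0.700000, running G = 0.700000
t=1: π = [0.2900, 0.2600, 0.1800, 0.2700], E[r] = 1.1700, γ^t·E[r] = 1.053000, running G = 1.753000
t=2: π = [0.2990, 0.2210, 0.2080, 0.2720], E[r] = 1.0020, γ^t·E[r] = 0.811620, running G = 2.564620
t=3: π = [0.2949, 0.2286, 0.2013, 0.2752], E[r] = 1.0277, γ^t·E[r] = 0.749193, running G = 3.313813
t=4: π = [0.2953, 0.2268, 0.2027, 0.2752], E[r] = 1.0198, γ^t·E[r] = 0.669104, running G = 3.982917
t=5: π = [0.2952, 0.2271, 0.2024, 0.2753], E[r] = 1.0211, γ^t·E[r] = 0.602968, running G = 4.585885
t=6: π = [0.2952, 0.2270, 0.2025, 0.2753], E[r] = 1.0208, γ^t·E[r] = 0.542475, running G = 5.128361
t=7: π = [0.2952, 0.2271, 0.2025, 0.2753], E[r] = 1.0208, γ^t·E[r] = 0.488259, running G = 5.616620

G = 5.6166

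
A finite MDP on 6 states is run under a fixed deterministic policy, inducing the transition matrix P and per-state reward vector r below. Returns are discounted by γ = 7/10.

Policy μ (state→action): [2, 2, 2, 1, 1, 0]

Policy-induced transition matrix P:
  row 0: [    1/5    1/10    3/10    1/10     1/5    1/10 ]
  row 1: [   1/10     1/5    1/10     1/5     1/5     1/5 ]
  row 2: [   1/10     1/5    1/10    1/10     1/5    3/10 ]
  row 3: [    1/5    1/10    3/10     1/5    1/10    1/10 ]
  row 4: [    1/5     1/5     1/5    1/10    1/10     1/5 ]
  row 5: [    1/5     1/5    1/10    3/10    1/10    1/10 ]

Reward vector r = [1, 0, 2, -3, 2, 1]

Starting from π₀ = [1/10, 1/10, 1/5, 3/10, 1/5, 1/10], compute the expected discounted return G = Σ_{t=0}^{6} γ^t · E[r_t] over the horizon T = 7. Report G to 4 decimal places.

G = 1.1561

t=0: π = [0.1000, 0.1000, 0.2000, 0.3000, 0.2000, 0.1000], E[r] = 0.1000, γ^t·E[r] = 0.100000, running G = 0.100000
t=1: π = [0.1700, 0.1600, 0.2000, 0.1600, 0.1400, 0.1700], E[r] = 0.5400, γ^t·E[r] = 0.378000, running G = 0.478000
t=2: π = [0.1640, 0.1670, 0.1800, 0.1660, 0.1530, 0.1700], E[r] = 0.5020, γ^t·E[r] = 0.245980, running G = 0.723980
t=3: π = [0.1653, 0.1670, 0.1813, 0.1673, 0.1511, 0.1680], E[r] = 0.4962, γ^t·E[r] = 0.170197, running G = 0.894177
t=4: π = [0.1652, 0.1667, 0.1816, 0.1670, 0.1514, 0.1681], E[r] = 0.4981, γ^t·E[r] = 0.119601, running G = 1.013778
t=5: π = [0.1652, 0.1668, 0.1816, 0.1670, 0.1514, 0.1681], E[r] = 0.4982, γ^t·E[r] = 0.083730, running G = 1.097508
t=6: π = [0.1652, 0.1668, 0.1816, 0.1670, 0.1514, 0.1681], E[r] = 0.4981, γ^t·E[r] = 0.058603, running G = 1.156111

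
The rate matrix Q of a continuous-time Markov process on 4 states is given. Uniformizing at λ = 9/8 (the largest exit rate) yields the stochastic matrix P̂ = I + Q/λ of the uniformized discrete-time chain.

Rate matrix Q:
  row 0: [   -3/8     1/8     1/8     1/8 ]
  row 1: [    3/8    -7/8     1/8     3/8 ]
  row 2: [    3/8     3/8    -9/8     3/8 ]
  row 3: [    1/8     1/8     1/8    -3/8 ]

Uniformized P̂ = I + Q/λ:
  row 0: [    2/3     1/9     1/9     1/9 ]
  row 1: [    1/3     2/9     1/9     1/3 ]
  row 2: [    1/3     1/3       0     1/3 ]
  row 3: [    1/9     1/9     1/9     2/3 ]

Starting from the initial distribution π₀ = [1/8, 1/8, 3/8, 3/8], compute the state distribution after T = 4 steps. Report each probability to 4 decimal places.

t=0: π = [0.1250, 0.1250, 0.3750, 0.3750]
t=1: π = [0.2917, 0.2083, 0.0694, 0.4306]
t=2: π = [0.3349, 0.1497, 0.1034, 0.4120]
t=3: π = [0.3534, 0.1507, 0.0996, 0.3963]
t=4: π = [0.3631, 0.1500, 0.1000, 0.3869]

π = [0.3631, 0.1500, 0.1000, 0.3869]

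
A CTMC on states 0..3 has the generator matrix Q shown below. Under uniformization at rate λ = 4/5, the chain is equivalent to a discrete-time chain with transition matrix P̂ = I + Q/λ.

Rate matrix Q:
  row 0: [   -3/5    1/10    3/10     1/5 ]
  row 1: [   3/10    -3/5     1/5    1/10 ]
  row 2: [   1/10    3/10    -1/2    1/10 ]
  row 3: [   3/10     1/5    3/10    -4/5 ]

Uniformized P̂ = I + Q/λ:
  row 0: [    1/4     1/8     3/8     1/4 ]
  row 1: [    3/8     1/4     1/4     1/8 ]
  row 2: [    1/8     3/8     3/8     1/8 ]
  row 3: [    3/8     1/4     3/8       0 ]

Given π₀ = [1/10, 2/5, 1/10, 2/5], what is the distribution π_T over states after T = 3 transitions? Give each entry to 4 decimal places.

π = [0.2576, 0.2615, 0.3439, 0.1369]

t=0: π = [0.1000, 0.4000, 0.1000, 0.4000]
t=1: π = [0.3375, 0.2500, 0.3250, 0.0875]
t=2: π = [0.2516, 0.2484, 0.3438, 0.1563]
t=3: π = [0.2576, 0.2615, 0.3439, 0.1369]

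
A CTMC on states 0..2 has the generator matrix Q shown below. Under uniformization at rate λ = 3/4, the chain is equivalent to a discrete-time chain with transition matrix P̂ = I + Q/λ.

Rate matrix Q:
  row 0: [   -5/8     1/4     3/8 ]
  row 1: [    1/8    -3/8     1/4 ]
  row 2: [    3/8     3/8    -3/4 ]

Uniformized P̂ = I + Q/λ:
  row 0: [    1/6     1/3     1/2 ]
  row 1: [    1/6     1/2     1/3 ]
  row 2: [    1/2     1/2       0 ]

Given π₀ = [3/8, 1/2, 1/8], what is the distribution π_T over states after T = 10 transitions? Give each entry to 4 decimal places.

t=0: π = [0.3750, 0.5000, 0.1250]
t=1: π = [0.2083, 0.4375, 0.3542]
t=2: π = [0.2847, 0.4653, 0.2500]
t=3: π = [0.2500, 0.4525, 0.2975]
t=4: π = [0.2658, 0.4583, 0.2758]
t=5: π = [0.2586, 0.4557, 0.2857]
t=6: π = [0.2619, 0.4569, 0.2812]
t=7: π = [0.2604, 0.4564, 0.2832]
t=8: π = [0.2611, 0.4566, 0.2823]
t=9: π = [0.2608, 0.4565, 0.2827]
t=10: π = [0.2609, 0.4565, 0.2825]

π = [0.2609, 0.4565, 0.2825]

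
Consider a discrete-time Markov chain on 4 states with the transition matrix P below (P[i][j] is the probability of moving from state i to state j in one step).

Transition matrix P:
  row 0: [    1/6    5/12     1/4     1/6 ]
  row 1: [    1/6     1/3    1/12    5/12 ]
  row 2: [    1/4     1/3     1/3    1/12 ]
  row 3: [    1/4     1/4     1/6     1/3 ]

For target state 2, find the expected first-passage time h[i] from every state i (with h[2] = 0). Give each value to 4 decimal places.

First-step conditioning: h[2] = 0; for i ≠ 2, h[i] = 1 + Σ_k P[i][k]·h[k].
  h[0] = 1 + 1/6·h[0] + 5/12·h[1] + 1/6·h[3]
  h[1] = 1 + 1/6·h[0] + 1/3·h[1] + 5/12·h[3]
  h[3] = 1 + 1/4·h[0] + 1/4·h[1] + 1/3·h[3]
Solving the 3×3 linear system over states ≠ 2 gives exactly h = [1632/275, 1908/275, 0, 348/55] (h[2] = 0 is the target).

h = [5.9345, 6.9382, 0.0000, 6.3273]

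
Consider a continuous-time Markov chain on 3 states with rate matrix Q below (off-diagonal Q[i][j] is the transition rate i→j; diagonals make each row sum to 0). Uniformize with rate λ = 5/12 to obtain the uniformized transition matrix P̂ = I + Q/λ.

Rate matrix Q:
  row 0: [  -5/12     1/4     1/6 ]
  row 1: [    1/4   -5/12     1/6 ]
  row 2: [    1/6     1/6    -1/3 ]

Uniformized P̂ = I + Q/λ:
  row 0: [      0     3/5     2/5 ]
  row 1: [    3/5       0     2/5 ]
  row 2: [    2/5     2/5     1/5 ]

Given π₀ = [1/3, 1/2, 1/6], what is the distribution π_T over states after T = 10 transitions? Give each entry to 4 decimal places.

π = [0.3328, 0.3338, 0.3333]

t=0: π = [0.3333, 0.5000, 0.1667]
t=1: π = [0.3667, 0.2667, 0.3667]
t=2: π = [0.3067, 0.3667, 0.3267]
t=3: π = [0.3507, 0.3147, 0.3347]
t=4: π = [0.3227, 0.3443, 0.3331]
t=5: π = [0.3398, 0.3268, 0.3334]
t=6: π = [0.3295, 0.3372, 0.3333]
t=7: π = [0.3357, 0.3310, 0.3333]
t=8: π = [0.3319, 0.3347, 0.3333]
t=9: π = [0.3342, 0.3325, 0.3333]
t=10: π = [0.3328, 0.3338, 0.3333]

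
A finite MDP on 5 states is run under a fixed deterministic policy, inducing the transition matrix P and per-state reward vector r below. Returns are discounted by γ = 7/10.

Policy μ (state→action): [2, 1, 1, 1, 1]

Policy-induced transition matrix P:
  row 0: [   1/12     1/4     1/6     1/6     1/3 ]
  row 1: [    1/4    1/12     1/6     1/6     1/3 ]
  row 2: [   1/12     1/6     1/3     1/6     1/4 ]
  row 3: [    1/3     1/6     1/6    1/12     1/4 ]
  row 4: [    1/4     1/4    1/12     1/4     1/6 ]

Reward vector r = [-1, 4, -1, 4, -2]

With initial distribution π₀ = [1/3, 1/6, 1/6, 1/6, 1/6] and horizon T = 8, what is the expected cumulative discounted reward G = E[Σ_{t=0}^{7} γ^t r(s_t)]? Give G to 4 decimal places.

G = 1.6742

t=0: π = [0.3333, 0.1667, 0.1667, 0.1667, 0.1667], E[r] = 0.5000, γ^t·E[r] = 0.500000, running G = 0.500000
t=1: π = [0.1806, 0.1944, 0.1806, 0.1667, 0.2778], E[r] = 0.5278, γ^t·E[r] = 0.369444, running G = 0.869444
t=2: π = [0.2037, 0.1887, 0.1736, 0.1759, 0.2581], E[r] = 0.5648, γ^t·E[r] = 0.276759, running G = 1.146204
t=3: π = [0.2018, 0.1894, 0.1741, 0.1735, 0.2612], E[r] = 0.5535, γ^t·E[r] = 0.189861, running G = 1.336065
t=4: π = [0.2018, 0.1895, 0.1739, 0.1740, 0.2608], E[r] = 0.5563, γ^t·E[r] = 0.133576, running G = 1.469641
t=5: π = [0.2019, 0.1894, 0.1739, 0.1739, 0.2609], E[r] = 0.5558, γ^t·E[r] = 0.093416, running G = 1.563057
t=6: π = [0.2019, 0.1894, 0.1739, 0.1739, 0.2609], E[r] = 0.5559, γ^t·E[r] = 0.065403, running G = 1.628459
t=7: π = [0.2019, 0.1894, 0.1739, 0.1739, 0.2609], E[r] = 0.5559, γ^t·E[r] = 0.045781, running G = 1.674240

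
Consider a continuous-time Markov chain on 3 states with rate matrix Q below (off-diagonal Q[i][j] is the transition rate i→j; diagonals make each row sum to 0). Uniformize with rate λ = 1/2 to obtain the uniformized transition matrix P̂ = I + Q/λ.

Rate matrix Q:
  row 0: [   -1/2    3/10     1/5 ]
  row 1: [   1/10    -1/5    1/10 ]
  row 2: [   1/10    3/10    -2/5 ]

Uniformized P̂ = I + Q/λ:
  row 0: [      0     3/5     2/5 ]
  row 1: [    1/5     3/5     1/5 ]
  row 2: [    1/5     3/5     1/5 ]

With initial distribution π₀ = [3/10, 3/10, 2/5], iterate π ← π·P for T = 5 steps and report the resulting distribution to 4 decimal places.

t=0: π = [0.3000, 0.3000, 0.4000]
t=1: π = [0.1400, 0.6000, 0.2600]
t=2: π = [0.1720, 0.6000, 0.2280]
t=3: π = [0.1656, 0.6000, 0.2344]
t=4: π = [0.1669, 0.6000, 0.2331]
t=5: π = [0.1666, 0.6000, 0.2334]

π = [0.1666, 0.6000, 0.2334]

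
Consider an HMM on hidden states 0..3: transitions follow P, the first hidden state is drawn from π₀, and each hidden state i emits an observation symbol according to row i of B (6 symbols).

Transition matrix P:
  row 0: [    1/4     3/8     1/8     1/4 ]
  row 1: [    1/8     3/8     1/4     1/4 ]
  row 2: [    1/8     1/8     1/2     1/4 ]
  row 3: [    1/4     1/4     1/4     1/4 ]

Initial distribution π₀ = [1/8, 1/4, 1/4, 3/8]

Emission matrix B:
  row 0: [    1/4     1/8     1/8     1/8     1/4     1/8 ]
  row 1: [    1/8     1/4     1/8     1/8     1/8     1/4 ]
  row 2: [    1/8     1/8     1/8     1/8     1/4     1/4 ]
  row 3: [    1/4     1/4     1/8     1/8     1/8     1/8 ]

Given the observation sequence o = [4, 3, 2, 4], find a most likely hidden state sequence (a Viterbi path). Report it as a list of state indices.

t=0: δ = [3.125e-02, 3.125e-02, 6.250e-02, 4.688e-02]  (obs o_0=4)
t=1: δ = [1.465e-03, 1.465e-03, 3.906e-03, 1.953e-03]  ψ = [3, 0, 2, 2]  (obs o_1=3)
t=2: δ = [6.104e-05, 6.866e-05, 2.441e-04, 1.221e-04]  ψ = [2, 0, 2, 2]  (obs o_2=2)
t=3: δ = [7.629e-06, 3.815e-06, 3.052e-05, 7.629e-06]  ψ = [2, 2, 2, 2]  (obs o_3=4)
backtrack: best end state = 2; path = [2, 2, 2, 2]

path = [2, 2, 2, 2]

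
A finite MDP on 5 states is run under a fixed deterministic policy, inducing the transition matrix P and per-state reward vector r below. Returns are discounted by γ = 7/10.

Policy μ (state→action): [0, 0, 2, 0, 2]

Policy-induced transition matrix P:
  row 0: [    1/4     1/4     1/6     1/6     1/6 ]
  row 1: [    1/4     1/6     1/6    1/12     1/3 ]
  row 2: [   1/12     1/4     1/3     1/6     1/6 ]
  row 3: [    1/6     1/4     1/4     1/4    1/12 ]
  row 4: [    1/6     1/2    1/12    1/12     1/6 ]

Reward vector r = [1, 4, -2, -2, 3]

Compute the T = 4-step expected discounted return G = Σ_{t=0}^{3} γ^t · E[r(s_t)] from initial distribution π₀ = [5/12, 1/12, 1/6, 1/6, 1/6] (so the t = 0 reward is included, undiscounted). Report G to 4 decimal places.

t=0: π = [0.4167, 0.0833, 0.1667, 0.1667, 0.1667], E[r] = 0.5833, γ^t·E[r] = 0.583333, running G = 0.583333
t=1: π = [0.1944, 0.2847, 0.1944, 0.1597, 0.1667], E[r] = 1.1250, γ^t·E[r] = 0.787500, running G = 1.370833
t=2: π = [0.1904, 0.2679, 0.1985, 0.1424, 0.2008], E[r] = 1.1829, γ^t·E[r] = 0.579606, running G = 1.950440
t=3: π = [0.1883, 0.2779, 0.1949, 0.1395, 0.1995], E[r] = 1.2295, γ^t·E[r] = 0.421720, running G = 2.372160

G = 2.3722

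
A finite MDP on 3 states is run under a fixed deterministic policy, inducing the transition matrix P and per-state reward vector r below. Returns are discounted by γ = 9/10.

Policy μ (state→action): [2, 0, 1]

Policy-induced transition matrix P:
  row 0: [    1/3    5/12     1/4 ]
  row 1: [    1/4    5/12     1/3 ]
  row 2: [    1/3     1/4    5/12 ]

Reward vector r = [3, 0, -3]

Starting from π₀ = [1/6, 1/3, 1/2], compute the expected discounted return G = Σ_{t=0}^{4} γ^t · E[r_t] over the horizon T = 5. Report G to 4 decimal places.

G = -1.3640

t=0: π = [0.1667, 0.3333, 0.5000], E[r] = -1.0000, γ^t·E[r] = -1.000000, running G = -1.000000
t=1: π = [0.3056, 0.3333, 0.3611], E[r] = -0.1667, γ^t·E[r] = -0.150000, running G = -1.150000
t=2: π = [0.3056, 0.3565, 0.3380], E[r] = -0.0972, γ^t·E[r] = -0.078750, running G = -1.228750
t=3: π = [0.3036, 0.3603, 0.3360], E[r] = -0.0972, γ^t·E[r] = -0.070875, running G = -1.299625
t=4: π = [0.3033, 0.3607, 0.3360], E[r] = -0.0982, γ^t·E[r] = -0.064420, running G = -1.364045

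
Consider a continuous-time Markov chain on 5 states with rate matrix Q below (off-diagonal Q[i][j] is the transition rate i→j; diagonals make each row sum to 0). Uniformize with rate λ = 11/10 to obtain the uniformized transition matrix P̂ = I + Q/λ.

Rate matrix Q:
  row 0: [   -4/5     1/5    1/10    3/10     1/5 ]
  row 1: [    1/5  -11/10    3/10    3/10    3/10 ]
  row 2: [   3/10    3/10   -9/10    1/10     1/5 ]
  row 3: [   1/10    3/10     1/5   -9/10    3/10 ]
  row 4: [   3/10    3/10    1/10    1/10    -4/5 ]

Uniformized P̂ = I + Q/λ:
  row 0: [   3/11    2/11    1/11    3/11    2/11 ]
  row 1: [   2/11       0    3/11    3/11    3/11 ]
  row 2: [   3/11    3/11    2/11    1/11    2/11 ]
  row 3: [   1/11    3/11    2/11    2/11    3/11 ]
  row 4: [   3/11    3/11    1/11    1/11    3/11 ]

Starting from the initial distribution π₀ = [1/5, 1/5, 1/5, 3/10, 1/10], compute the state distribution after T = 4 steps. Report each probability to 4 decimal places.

t=0: π = [0.2000, 0.2000, 0.2000, 0.3000, 0.1000]
t=1: π = [0.2000, 0.2000, 0.1727, 0.1909, 0.2364]
t=2: π = [0.2198, 0.2000, 0.1603, 0.1810, 0.2388]
t=3: π = [0.2216, 0.1982, 0.1583, 0.1837, 0.2382]
t=4: π = [0.2213, 0.1985, 0.1580, 0.1839, 0.2382]

π = [0.2213, 0.1985, 0.1580, 0.1839, 0.2382]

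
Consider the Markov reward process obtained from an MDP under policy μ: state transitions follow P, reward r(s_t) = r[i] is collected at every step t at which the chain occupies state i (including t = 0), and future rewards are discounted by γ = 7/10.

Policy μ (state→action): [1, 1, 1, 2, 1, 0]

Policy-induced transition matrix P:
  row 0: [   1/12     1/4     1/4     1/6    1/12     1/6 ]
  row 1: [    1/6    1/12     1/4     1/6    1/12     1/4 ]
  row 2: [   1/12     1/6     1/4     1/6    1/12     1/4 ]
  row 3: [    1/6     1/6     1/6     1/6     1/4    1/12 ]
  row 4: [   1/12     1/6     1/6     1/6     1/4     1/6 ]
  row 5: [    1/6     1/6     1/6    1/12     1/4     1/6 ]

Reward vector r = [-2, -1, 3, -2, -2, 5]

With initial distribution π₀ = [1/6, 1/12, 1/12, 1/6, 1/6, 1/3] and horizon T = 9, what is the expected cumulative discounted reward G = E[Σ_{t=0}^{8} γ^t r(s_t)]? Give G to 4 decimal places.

G = 1.8022

t=0: π = [0.1667, 0.0833, 0.0833, 0.1667, 0.1667, 0.3333], E[r] = 0.8333, γ^t·E[r] = 0.833333, running G = 0.833333
t=1: π = [0.1319, 0.1736, 0.1944, 0.1389, 0.1944, 0.1667], E[r] = 0.3125, γ^t·E[r] = 0.218750, running G = 1.052083
t=2: π = [0.1233, 0.1632, 0.2083, 0.1528, 0.1667, 0.1858], E[r] = 0.5052, γ^t·E[r] = 0.247552, running G = 1.299635
t=3: π = [0.1251, 0.1633, 0.2079, 0.1512, 0.1675, 0.1849], E[r] = 0.4971, γ^t·E[r] = 0.170508, running G = 1.470143
t=4: π = [0.1250, 0.1635, 0.2080, 0.1513, 0.1673, 0.1850], E[r] = 0.4987, γ^t·E[r] = 0.119732, running G = 1.589875
t=5: π = [0.1250, 0.1635, 0.2080, 0.1512, 0.1673, 0.1850], E[r] = 0.4988, γ^t·E[r] = 0.083833, running G = 1.673708
t=6: π = [0.1250, 0.1635, 0.2080, 0.1512, 0.1673, 0.1850], E[r] = 0.4988, γ^t·E[r] = 0.058683, running G = 1.732391
t=7: π = [0.1250, 0.1635, 0.2080, 0.1512, 0.1673, 0.1850], E[r] = 0.4988, γ^t·E[r] = 0.041079, running G = 1.773470
t=8: π = [0.1250, 0.1635, 0.2080, 0.1512, 0.1673, 0.1850], E[r] = 0.4988, γ^t·E[r] = 0.028755, running G = 1.802225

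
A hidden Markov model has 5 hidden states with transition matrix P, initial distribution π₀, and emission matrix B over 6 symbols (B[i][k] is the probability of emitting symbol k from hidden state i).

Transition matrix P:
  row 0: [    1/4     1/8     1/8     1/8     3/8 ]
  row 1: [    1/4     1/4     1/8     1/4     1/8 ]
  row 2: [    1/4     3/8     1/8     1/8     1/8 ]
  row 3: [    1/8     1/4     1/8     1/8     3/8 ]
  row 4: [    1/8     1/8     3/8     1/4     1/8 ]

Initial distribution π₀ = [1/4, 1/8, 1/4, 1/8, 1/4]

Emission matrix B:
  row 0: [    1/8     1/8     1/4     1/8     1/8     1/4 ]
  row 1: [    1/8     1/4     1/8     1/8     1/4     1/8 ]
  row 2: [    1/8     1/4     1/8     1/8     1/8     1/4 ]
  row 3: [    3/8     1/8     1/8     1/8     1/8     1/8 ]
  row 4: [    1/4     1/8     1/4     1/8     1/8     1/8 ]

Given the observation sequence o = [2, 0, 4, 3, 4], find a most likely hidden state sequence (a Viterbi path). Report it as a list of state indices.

path = [4, 3, 4, 2, 1]

t=0: δ = [6.250e-02, 1.562e-02, 3.125e-02, 1.562e-02, 6.250e-02]  (obs o_0=2)
t=1: δ = [1.953e-03, 1.465e-03, 2.930e-03, 5.859e-03, 5.859e-03]  ψ = [0, 2, 4, 4, 0]  (obs o_1=0)
t=2: δ = [9.155e-05, 3.662e-04, 2.747e-04, 1.831e-04, 2.747e-04]  ψ = [2, 3, 4, 4, 3]  (obs o_2=4)
t=3: δ = [1.144e-05, 1.287e-05, 1.287e-05, 1.144e-05, 8.583e-06]  ψ = [1, 2, 4, 1, 3]  (obs o_3=3)
t=4: δ = [4.023e-07, 1.207e-06, 4.023e-07, 4.023e-07, 5.364e-07]  ψ = [1, 2, 4, 1, 0]  (obs o_4=4)
backtrack: best end state = 1; path = [4, 3, 4, 2, 1]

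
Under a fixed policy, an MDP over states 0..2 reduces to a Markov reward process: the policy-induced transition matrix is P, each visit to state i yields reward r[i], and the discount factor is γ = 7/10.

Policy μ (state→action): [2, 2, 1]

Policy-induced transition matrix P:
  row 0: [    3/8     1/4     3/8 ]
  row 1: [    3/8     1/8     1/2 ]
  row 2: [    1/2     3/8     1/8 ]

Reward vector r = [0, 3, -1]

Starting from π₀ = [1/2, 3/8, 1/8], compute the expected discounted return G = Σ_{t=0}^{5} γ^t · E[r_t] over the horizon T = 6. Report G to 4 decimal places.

G = 1.7677

t=0: π = [0.5000, 0.3750, 0.1250], E[r] = 1.0000, γ^t·E[r] = 1.000000, running G = 1.000000
t=1: π = [0.3906, 0.2188, 0.3906], E[r] = 0.2656, γ^t·E[r] = 0.185938, running G = 1.185938
t=2: π = [0.4238, 0.2715, 0.3047], E[r] = 0.5098, γ^t·E[r] = 0.249785, running G = 1.435723
t=3: π = [0.4131, 0.2542, 0.3328], E[r] = 0.4297, γ^t·E[r] = 0.147383, running G = 1.583105
t=4: π = [0.4166, 0.2598, 0.3236], E[r] = 0.4559, γ^t·E[r] = 0.109462, running G = 1.692568
t=5: π = [0.4154, 0.2580, 0.3266], E[r] = 0.4473, γ^t·E[r] = 0.075182, running G = 1.767749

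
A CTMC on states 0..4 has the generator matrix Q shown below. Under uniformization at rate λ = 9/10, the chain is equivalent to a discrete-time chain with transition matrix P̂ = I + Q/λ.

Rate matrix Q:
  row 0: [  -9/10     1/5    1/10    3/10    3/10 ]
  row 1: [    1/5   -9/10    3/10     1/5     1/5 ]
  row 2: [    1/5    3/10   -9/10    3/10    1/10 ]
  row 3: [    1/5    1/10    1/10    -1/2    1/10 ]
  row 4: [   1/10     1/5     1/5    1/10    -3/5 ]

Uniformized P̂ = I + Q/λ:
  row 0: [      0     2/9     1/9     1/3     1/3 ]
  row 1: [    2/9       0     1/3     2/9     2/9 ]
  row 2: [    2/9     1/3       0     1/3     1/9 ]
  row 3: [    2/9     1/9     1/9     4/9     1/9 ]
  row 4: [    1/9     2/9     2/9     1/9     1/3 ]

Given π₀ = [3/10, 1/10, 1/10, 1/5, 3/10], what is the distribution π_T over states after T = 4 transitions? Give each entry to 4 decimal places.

π = [0.1626, 0.1680, 0.1560, 0.2997, 0.2137]

t=0: π = [0.3000, 0.1000, 0.1000, 0.2000, 0.3000]
t=1: π = [0.1222, 0.1889, 0.1556, 0.2778, 0.2556]
t=2: π = [0.1667, 0.1667, 0.1642, 0.2864, 0.2160]
t=3: π = [0.1612, 0.1716, 0.1539, 0.2986, 0.2147]
t=4: π = [0.1626, 0.1680, 0.1560, 0.2997, 0.2137]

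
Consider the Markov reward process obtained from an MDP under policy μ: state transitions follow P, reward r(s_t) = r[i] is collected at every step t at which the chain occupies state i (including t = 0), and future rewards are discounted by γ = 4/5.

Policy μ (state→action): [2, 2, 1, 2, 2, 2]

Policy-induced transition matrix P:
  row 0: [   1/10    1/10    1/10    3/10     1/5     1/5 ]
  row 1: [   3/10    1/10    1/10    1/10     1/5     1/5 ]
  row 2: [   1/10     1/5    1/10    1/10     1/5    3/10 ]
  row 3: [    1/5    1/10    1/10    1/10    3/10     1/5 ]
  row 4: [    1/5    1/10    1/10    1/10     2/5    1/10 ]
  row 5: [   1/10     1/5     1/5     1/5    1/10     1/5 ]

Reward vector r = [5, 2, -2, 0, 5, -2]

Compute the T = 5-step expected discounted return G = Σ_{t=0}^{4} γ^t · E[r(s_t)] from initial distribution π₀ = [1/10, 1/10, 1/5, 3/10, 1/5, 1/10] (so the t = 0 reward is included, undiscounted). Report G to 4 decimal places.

t=0: π = [0.1000, 0.1000, 0.2000, 0.3000, 0.2000, 0.1000], E[r] = 1.1000, γ^t·E[r] = 1.100000, running G = 1.100000
t=1: π = [0.1700, 0.1300, 0.1100, 0.1300, 0.2600, 0.2000], E[r] = 1.7900, γ^t·E[r] = 1.432000, running G = 2.532000
t=2: π = [0.1650, 0.1310, 0.1200, 0.1540, 0.2450, 0.1850], E[r] = 1.7020, γ^t·E[r] = 1.089280, running G = 3.621280
t=3: π = [0.1661, 0.1305, 0.1185, 0.1515, 0.2459, 0.1875], E[r] = 1.7090, γ^t·E[r] = 0.875008, running G = 4.496288
t=4: π = [0.1658, 0.1306, 0.1188, 0.1520, 0.2456, 0.1873], E[r] = 1.7063, γ^t·E[r] = 0.698892, running G = 5.195180

G = 5.1952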